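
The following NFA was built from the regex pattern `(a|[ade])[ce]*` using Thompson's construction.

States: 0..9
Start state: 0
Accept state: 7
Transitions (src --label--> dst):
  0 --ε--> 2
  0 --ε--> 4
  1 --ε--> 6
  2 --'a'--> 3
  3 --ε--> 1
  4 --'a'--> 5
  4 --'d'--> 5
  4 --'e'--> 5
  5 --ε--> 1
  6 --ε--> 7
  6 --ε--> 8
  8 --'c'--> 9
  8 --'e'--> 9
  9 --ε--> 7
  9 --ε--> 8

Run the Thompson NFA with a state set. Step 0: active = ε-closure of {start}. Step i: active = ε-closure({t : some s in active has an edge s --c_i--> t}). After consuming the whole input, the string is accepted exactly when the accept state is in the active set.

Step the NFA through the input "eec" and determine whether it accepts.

Answer: ACCEPT

Derivation:
initial (ε-close {0}): {0,2,4}
'e' @ 1: {1,5,6,7,8}  (accept∈set)
'e' @ 2: {7,8,9}  (accept∈set)
'c' @ 3: {7,8,9}  (accept∈set)
end set {7,8,9} — state 7 in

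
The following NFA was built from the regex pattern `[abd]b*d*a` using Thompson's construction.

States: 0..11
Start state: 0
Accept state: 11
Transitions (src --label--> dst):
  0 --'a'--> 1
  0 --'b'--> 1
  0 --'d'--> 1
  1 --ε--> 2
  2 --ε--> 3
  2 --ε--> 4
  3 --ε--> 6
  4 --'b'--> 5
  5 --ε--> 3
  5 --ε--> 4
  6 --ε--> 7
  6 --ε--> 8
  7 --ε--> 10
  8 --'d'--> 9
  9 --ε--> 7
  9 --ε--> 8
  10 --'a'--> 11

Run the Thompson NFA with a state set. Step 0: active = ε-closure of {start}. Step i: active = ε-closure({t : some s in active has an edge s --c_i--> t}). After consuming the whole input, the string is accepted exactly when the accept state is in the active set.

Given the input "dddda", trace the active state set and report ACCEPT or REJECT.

start: ε-closure({0}) = {0}
'd' @ 1: {1,2,3,4,6,7,8,10}
'd' @ 2: {7,8,9,10}
'd' @ 3: {7,8,9,10}
'd' @ 4: {7,8,9,10}
'a' @ 5: {11}  [accepting]
end set {11} — state 11 in

Answer: ACCEPT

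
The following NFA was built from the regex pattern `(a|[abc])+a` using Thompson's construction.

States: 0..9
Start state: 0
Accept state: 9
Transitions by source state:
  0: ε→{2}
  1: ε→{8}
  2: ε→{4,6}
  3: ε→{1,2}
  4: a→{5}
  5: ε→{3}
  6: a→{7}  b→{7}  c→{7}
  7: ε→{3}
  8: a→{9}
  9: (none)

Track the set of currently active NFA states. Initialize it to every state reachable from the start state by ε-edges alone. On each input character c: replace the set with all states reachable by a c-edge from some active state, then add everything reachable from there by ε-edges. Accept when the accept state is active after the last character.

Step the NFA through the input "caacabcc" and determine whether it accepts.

initial (ε-close {0}): {0,2,4,6}
'c' @ 1: {1,2,3,4,6,7,8}
'a' @ 2: {1,2,3,4,5,6,7,8,9}  [accepting]
'a' @ 3: {1,2,3,4,5,6,7,8,9}  [accepting]
'c' @ 4: {1,2,3,4,6,7,8}
'a' @ 5: {1,2,3,4,5,6,7,8,9}  [accepting]
'b' @ 6: {1,2,3,4,6,7,8}
'c' @ 7: {1,2,3,4,6,7,8}
'c' @ 8: {1,2,3,4,6,7,8}
after full input: {1,2,3,4,6,7,8}  (accept=9 not in)

Answer: REJECT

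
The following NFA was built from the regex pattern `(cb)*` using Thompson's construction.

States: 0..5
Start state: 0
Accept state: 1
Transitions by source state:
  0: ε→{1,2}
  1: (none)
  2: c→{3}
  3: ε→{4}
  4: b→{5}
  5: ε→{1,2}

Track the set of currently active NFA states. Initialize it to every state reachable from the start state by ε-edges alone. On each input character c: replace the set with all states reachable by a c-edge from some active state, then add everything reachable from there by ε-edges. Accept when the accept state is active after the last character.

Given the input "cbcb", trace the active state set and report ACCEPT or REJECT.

start: ε-closure({0}) = {0,1,2}
'c' @ 1: {3,4}
'b' @ 2: {1,2,5}  (accept∈set)
'c' @ 3: {3,4}
'b' @ 4: {1,2,5}  (accept∈set)
final: {1,2,5}; accept 1 in set

Answer: ACCEPT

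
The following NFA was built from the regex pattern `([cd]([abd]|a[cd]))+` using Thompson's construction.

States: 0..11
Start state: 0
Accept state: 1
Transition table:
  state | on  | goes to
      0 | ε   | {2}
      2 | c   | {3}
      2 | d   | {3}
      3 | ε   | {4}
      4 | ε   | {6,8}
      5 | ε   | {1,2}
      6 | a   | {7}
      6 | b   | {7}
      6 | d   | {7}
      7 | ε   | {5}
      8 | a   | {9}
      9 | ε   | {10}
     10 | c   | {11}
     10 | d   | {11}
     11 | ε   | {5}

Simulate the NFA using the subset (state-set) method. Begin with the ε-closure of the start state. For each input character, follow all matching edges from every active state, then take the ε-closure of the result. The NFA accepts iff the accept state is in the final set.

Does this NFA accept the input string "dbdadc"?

Answer: REJECT

Derivation:
S₀ = ε-closure({0}) = {0,2}
'd' @ 1: {3,4,6,8}
'b' @ 2: {1,2,5,7}  [accepting]
'd' @ 3: {3,4,6,8}
'a' @ 4: {1,2,5,7,9,10}  [accepting]
'd' @ 5: {1,2,3,4,5,6,8,11}  [accepting]
'c' @ 6: {3,4,6,8}
final: {3,4,6,8}; accept 1 not in set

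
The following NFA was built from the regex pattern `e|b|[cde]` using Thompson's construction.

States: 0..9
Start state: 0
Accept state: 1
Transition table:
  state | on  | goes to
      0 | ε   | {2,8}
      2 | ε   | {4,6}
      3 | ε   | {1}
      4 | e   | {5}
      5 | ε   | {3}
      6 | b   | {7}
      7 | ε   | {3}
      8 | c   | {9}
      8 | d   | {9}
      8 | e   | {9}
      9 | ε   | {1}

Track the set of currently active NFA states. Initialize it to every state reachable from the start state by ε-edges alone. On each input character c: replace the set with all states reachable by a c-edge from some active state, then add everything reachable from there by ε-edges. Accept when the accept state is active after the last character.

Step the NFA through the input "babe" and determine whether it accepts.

start: ε-closure({0}) = {0,2,4,6,8}
'b' @ 1: {1,3,7}  ✓accept
'a' @ 2: {}  — dead — no transitions
rest 'be' ignored (set empty)
final: {}; accept 1 not in set

Answer: REJECT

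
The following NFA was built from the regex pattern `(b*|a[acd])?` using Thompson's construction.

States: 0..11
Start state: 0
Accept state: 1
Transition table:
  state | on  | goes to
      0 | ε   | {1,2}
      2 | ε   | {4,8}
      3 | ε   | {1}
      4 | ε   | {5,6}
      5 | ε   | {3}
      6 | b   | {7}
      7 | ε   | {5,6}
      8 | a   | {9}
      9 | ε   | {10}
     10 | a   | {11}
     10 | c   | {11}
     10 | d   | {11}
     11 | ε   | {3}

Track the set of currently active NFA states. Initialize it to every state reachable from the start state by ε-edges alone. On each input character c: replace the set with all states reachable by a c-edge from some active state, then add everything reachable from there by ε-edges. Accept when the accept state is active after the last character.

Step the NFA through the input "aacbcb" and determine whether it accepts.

Answer: REJECT

Trace:
start: ε-closure({0}) = {0,1,2,3,4,5,6,8}
'a' @ 1: {9,10}
'a' @ 2: {1,3,11}  [accepting]
'c' @ 3: {}  — dead — no transitions
rest 'bcb' ignored (set empty)
after full input: {}  (accept=1 not in)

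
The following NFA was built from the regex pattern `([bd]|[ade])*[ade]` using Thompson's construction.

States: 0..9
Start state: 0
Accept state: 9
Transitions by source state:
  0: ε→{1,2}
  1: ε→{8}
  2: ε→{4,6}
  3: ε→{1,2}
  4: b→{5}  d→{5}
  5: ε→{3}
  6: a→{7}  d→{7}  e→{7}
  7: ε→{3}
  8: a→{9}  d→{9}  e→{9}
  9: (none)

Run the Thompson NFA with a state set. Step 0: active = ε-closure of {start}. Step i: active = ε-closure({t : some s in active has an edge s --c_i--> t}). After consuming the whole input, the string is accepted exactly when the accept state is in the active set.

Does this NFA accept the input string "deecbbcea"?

Answer: REJECT

Trace:
initial (ε-close {0}): {0,1,2,4,6,8}
'd' @ 1: {1,2,3,4,5,6,7,8,9}  ✓accept
'e' @ 2: {1,2,3,4,6,7,8,9}  ✓accept
'e' @ 3: {1,2,3,4,6,7,8,9}  ✓accept
'c' @ 4: {}  — no active states
rest 'bbcea' ignored (set empty)
final: {}; accept 9 not in set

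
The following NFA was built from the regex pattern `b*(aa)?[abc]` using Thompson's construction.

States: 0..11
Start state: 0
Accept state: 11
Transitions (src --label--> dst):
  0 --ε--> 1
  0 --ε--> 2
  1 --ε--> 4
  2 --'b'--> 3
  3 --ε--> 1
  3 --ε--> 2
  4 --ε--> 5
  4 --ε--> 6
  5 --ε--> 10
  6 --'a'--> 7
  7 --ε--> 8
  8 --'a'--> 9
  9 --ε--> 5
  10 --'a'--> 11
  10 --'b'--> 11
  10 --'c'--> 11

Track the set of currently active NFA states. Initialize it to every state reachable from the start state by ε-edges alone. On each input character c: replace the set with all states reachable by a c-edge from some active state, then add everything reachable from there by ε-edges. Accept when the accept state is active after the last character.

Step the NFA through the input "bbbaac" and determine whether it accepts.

S₀ = ε-closure({0}) = {0,1,2,4,5,6,10}
'b' @ 1: {1,2,3,4,5,6,10,11}  [accepting]
'b' @ 2: {1,2,3,4,5,6,10,11}  [accepting]
'b' @ 3: {1,2,3,4,5,6,10,11}  [accepting]
'a' @ 4: {7,8,11}  [accepting]
'a' @ 5: {5,9,10}
'c' @ 6: {11}  [accepting]
final: {11}; accept 11 in set

Answer: ACCEPT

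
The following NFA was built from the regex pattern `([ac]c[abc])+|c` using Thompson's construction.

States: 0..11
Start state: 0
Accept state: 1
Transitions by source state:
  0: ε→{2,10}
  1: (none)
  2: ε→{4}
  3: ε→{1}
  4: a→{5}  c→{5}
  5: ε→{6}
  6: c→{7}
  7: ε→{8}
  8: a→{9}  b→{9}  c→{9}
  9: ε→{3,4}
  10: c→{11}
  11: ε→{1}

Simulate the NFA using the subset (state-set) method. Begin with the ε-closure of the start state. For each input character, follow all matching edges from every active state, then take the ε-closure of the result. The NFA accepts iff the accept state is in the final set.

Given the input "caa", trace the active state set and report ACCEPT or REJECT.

Answer: REJECT

Steps:
S₀ = ε-closure({0}) = {0,2,4,10}
'c' @ 1: {1,5,6,11}  ✓accept
'a' @ 2: {}  — dead — no transitions
rest 'a' ignored (set empty)
after full input: {}  (accept=1 not in)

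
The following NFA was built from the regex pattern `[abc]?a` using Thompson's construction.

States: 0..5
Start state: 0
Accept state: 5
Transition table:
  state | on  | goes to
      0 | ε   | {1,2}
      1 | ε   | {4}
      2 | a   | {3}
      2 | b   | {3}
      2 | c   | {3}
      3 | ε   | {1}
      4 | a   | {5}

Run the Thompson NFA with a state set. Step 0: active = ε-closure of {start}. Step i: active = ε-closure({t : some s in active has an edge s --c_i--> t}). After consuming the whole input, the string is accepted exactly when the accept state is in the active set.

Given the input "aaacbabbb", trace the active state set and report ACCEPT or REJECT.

initial (ε-close {0}): {0,1,2,4}
'a' @ 1: {1,3,4,5}  ✓accept
'a' @ 2: {5}  ✓accept
'a' @ 3: {}  — no active states
rest 'cbabbb' ignored (set empty)
end set {} — state 5 not in

Answer: REJECT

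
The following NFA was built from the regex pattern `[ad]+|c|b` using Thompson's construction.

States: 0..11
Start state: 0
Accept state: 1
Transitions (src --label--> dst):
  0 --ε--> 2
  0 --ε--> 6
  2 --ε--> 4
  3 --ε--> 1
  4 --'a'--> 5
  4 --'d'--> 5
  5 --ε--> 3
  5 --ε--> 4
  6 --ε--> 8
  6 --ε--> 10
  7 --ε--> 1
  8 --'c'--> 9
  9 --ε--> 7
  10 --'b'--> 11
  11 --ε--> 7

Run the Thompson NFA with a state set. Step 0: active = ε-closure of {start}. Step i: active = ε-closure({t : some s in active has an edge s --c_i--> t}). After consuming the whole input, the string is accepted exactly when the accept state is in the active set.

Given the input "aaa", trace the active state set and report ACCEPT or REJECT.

Answer: ACCEPT

Steps:
S₀ = ε-closure({0}) = {0,2,4,6,8,10}
'a' @ 1: {1,3,4,5}  (accept∈set)
'a' @ 2: {1,3,4,5}  (accept∈set)
'a' @ 3: {1,3,4,5}  (accept∈set)
after full input: {1,3,4,5}  (accept=1 in)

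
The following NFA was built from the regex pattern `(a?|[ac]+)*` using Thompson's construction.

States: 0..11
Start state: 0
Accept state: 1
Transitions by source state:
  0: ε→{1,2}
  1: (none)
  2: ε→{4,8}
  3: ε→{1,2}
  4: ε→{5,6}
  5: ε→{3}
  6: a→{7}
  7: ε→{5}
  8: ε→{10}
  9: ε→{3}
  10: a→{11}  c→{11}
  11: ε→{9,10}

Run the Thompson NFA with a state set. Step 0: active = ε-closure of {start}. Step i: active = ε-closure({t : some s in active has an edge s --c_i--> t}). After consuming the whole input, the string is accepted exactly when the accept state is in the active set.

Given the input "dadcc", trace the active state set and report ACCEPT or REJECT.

start: ε-closure({0}) = {0,1,2,3,4,5,6,8,10}
'd' @ 1: {}  — dead — no transitions
rest 'adcc' ignored (set empty)
final: {}; accept 1 not in set

Answer: REJECT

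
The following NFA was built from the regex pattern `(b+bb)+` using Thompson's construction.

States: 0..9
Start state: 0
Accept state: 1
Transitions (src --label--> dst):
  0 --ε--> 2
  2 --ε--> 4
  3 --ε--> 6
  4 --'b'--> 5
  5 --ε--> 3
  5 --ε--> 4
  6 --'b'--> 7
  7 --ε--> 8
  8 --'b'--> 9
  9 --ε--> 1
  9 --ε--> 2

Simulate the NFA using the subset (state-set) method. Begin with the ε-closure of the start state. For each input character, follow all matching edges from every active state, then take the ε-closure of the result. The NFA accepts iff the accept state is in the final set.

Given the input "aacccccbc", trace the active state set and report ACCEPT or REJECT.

S₀ = ε-closure({0}) = {0,2,4}
'a' @ 1: {}  — no active states
rest 'acccccbc' ignored (set empty)
final: {}; accept 1 not in set

Answer: REJECT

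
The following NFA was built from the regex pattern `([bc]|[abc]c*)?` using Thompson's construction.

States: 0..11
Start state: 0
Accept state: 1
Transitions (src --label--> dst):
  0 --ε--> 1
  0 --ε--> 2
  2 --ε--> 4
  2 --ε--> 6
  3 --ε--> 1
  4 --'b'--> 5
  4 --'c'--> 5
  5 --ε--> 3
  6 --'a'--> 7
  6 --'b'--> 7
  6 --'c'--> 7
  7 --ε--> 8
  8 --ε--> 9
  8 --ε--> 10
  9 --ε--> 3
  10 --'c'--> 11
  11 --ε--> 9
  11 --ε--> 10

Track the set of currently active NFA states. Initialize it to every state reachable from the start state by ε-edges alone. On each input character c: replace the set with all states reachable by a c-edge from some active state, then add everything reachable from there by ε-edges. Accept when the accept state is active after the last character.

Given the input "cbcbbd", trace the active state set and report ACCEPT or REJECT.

S₀ = ε-closure({0}) = {0,1,2,4,6}
'c' @ 1: {1,3,5,7,8,9,10}  ✓accept
'b' @ 2: {}  — no active states
rest 'cbbd' ignored (set empty)
after full input: {}  (accept=1 not in)

Answer: REJECT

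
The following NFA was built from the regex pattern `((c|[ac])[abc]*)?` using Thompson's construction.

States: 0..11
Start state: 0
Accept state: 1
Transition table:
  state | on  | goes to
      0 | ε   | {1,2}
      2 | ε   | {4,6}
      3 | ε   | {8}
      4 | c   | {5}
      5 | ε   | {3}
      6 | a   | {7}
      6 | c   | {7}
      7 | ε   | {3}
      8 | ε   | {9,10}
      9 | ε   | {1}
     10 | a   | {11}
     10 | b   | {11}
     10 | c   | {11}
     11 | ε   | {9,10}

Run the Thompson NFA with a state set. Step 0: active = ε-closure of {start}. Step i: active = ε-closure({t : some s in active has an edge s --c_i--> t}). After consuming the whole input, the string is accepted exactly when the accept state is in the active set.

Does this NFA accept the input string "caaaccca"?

Answer: ACCEPT

Trace:
start: ε-closure({0}) = {0,1,2,4,6}
'c' @ 1: {1,3,5,7,8,9,10}  (accept∈set)
'a' @ 2: {1,9,10,11}  (accept∈set)
'a' @ 3: {1,9,10,11}  (accept∈set)
'a' @ 4: {1,9,10,11}  (accept∈set)
'c' @ 5: {1,9,10,11}  (accept∈set)
'c' @ 6: {1,9,10,11}  (accept∈set)
'c' @ 7: {1,9,10,11}  (accept∈set)
'a' @ 8: {1,9,10,11}  (accept∈set)
after full input: {1,9,10,11}  (accept=1 in)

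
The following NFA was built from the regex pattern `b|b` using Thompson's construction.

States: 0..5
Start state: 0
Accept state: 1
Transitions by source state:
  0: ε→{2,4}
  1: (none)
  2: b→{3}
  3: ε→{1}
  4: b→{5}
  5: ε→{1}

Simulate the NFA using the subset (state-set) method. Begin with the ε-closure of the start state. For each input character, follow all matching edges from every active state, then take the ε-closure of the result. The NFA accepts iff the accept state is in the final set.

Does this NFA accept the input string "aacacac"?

Answer: REJECT

Trace:
initial (ε-close {0}): {0,2,4}
'a' @ 1: {}  — state set empty
rest 'acacac' ignored (set empty)
after full input: {}  (accept=1 not in)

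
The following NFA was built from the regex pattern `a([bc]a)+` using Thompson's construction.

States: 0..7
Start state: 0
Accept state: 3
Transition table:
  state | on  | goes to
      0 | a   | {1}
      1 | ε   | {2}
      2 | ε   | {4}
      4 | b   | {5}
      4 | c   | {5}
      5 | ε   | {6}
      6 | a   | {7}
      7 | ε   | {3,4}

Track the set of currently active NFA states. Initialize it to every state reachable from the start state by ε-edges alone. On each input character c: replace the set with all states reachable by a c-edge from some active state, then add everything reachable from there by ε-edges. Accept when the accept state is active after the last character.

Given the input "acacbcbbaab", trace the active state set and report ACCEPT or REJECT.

S₀ = ε-closure({0}) = {0}
'a' @ 1: {1,2,4}
'c' @ 2: {5,6}
'a' @ 3: {3,4,7}  ✓accept
'c' @ 4: {5,6}
'b' @ 5: {}  — no active states
rest 'cbbaab' ignored (set empty)
final: {}; accept 3 not in set

Answer: REJECT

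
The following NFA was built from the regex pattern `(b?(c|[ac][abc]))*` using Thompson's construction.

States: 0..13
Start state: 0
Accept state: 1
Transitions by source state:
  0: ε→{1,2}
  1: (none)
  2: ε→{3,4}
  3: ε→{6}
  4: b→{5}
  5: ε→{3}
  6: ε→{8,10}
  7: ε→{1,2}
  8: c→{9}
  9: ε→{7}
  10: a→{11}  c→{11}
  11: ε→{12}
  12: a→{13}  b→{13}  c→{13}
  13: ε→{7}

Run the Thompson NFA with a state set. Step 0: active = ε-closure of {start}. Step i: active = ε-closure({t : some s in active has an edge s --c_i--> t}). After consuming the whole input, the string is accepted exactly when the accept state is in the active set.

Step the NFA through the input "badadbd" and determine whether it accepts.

S₀ = ε-closure({0}) = {0,1,2,3,4,6,8,10}
'b' @ 1: {3,5,6,8,10}
'a' @ 2: {11,12}
'd' @ 3: {}  — no active states
rest 'adbd' ignored (set empty)
final: {}; accept 1 not in set

Answer: REJECT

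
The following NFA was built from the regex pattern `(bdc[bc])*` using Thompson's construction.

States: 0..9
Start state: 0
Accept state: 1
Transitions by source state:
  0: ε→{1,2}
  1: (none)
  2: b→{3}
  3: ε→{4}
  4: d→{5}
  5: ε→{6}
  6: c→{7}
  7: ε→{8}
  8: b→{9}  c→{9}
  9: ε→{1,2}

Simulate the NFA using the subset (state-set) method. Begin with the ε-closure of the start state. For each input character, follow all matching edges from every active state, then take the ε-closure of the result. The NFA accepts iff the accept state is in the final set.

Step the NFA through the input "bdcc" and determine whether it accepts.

start: ε-closure({0}) = {0,1,2}
'b' @ 1: {3,4}
'd' @ 2: {5,6}
'c' @ 3: {7,8}
'c' @ 4: {1,2,9}  [accepting]
after full input: {1,2,9}  (accept=1 in)

Answer: ACCEPT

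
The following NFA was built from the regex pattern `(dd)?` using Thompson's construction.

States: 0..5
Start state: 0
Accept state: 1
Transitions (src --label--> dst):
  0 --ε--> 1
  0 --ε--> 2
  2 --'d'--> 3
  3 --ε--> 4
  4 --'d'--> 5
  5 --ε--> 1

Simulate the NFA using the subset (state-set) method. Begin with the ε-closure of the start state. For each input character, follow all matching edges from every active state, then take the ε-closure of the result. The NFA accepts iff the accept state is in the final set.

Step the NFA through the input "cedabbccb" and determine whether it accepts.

Answer: REJECT

Derivation:
initial (ε-close {0}): {0,1,2}
'c' @ 1: {}  — dead — no transitions
rest 'edabbccb' ignored (set empty)
after full input: {}  (accept=1 not in)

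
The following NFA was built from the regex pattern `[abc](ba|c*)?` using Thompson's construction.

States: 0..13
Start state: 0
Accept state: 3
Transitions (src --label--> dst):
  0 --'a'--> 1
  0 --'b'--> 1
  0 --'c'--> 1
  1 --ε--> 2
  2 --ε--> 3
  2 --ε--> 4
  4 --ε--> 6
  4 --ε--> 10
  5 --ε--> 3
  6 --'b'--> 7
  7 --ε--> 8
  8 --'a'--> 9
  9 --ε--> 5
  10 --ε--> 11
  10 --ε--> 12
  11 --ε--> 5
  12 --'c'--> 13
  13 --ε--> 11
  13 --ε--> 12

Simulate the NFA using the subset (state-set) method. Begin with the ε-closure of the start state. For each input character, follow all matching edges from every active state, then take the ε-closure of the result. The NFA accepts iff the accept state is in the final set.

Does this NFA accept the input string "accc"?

Answer: ACCEPT

Derivation:
start: ε-closure({0}) = {0}
'a' @ 1: {1,2,3,4,5,6,10,11,12}  ✓accept
'c' @ 2: {3,5,11,12,13}  ✓accept
'c' @ 3: {3,5,11,12,13}  ✓accept
'c' @ 4: {3,5,11,12,13}  ✓accept
after full input: {3,5,11,12,13}  (accept=3 in)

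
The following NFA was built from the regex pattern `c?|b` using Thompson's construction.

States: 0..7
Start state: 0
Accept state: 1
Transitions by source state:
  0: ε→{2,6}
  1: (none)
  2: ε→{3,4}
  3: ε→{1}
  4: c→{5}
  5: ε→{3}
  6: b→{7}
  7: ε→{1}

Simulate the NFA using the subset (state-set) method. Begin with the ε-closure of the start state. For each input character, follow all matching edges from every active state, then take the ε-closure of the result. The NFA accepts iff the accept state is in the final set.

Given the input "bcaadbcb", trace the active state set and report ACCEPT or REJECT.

Answer: REJECT

Steps:
S₀ = ε-closure({0}) = {0,1,2,3,4,6}
'b' @ 1: {1,7}  ✓accept
'c' @ 2: {}  — no active states
rest 'aadbcb' ignored (set empty)
end set {} — state 1 not in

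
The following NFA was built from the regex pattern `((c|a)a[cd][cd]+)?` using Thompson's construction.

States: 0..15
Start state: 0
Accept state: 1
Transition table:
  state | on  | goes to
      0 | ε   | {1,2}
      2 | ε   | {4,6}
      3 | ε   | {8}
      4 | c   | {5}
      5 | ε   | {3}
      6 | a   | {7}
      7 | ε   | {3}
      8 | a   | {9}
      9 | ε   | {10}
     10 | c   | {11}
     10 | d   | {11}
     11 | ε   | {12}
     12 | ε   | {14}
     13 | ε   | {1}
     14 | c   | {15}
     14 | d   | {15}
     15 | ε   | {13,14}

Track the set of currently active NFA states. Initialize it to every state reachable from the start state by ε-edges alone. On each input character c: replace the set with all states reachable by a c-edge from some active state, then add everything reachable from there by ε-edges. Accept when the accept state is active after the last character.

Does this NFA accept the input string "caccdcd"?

initial (ε-close {0}): {0,1,2,4,6}
'c' @ 1: {3,5,8}
'a' @ 2: {9,10}
'c' @ 3: {11,12,14}
'c' @ 4: {1,13,14,15}  [accepting]
'd' @ 5: {1,13,14,15}  [accepting]
'c' @ 6: {1,13,14,15}  [accepting]
'd' @ 7: {1,13,14,15}  [accepting]
final: {1,13,14,15}; accept 1 in set

Answer: ACCEPT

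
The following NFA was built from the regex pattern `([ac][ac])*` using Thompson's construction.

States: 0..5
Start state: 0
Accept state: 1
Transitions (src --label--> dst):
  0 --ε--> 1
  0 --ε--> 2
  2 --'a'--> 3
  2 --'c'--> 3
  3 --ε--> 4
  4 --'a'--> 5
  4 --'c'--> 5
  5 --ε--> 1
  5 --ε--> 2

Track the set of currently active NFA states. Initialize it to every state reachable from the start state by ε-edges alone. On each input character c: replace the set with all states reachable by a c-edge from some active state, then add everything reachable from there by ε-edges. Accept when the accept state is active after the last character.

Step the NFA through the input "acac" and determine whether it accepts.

Answer: ACCEPT

Derivation:
initial (ε-close {0}): {0,1,2}
'a' @ 1: {3,4}
'c' @ 2: {1,2,5}  [accepting]
'a' @ 3: {3,4}
'c' @ 4: {1,2,5}  [accepting]
end set {1,2,5} — state 1 in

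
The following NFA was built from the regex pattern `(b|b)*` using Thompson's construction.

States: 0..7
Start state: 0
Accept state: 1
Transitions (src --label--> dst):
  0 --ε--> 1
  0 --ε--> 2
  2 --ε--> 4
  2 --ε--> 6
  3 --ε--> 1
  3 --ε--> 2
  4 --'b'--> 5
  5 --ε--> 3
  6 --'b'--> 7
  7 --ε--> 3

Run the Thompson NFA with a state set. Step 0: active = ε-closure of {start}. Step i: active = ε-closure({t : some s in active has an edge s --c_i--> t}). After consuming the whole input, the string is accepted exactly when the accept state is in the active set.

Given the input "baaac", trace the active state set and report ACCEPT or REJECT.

Answer: REJECT

Derivation:
initial (ε-close {0}): {0,1,2,4,6}
'b' @ 1: {1,2,3,4,5,6,7}  ✓accept
'a' @ 2: {}  — dead — no transitions
rest 'aac' ignored (set empty)
after full input: {}  (accept=1 not in)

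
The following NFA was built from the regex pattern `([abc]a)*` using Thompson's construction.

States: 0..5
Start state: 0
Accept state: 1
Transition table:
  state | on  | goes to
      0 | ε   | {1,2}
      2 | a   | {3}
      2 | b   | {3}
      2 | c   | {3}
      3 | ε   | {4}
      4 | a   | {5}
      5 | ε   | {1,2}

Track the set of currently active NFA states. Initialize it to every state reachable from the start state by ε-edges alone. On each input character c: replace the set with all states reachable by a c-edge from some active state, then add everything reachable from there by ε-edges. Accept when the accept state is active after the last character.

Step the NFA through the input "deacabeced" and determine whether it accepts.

start: ε-closure({0}) = {0,1,2}
'd' @ 1: {}  — state set empty
rest 'eacabeced' ignored (set empty)
after full input: {}  (accept=1 not in)

Answer: REJECT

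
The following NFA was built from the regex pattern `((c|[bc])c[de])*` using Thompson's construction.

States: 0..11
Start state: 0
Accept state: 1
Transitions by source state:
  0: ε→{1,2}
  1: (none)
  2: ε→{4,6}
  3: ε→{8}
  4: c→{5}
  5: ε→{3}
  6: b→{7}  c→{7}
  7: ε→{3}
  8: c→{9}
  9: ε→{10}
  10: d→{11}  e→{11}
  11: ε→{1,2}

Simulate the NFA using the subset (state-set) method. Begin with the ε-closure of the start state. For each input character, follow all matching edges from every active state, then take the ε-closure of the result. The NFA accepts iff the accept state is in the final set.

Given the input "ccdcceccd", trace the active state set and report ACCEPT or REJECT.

Answer: ACCEPT

Steps:
initial (ε-close {0}): {0,1,2,4,6}
'c' @ 1: {3,5,7,8}
'c' @ 2: {9,10}
'd' @ 3: {1,2,4,6,11}  [accepting]
'c' @ 4: {3,5,7,8}
'c' @ 5: {9,10}
'e' @ 6: {1,2,4,6,11}  [accepting]
'c' @ 7: {3,5,7,8}
'c' @ 8: {9,10}
'd' @ 9: {1,2,4,6,11}  [accepting]
end set {1,2,4,6,11} — state 1 in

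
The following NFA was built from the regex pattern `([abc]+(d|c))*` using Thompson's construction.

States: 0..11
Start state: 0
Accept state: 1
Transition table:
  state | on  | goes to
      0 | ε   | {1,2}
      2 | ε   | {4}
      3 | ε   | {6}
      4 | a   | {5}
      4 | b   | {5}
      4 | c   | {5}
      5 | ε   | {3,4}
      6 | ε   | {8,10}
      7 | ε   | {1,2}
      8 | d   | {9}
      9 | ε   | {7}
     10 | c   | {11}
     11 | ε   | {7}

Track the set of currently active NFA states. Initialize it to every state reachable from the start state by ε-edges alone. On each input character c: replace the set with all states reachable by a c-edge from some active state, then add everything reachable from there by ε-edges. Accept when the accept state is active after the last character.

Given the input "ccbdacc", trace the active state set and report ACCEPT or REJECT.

S₀ = ε-closure({0}) = {0,1,2,4}
'c' @ 1: {3,4,5,6,8,10}
'c' @ 2: {1,2,3,4,5,6,7,8,10,11}  (accept∈set)
'b' @ 3: {3,4,5,6,8,10}
'd' @ 4: {1,2,4,7,9}  (accept∈set)
'a' @ 5: {3,4,5,6,8,10}
'c' @ 6: {1,2,3,4,5,6,7,8,10,11}  (accept∈set)
'c' @ 7: {1,2,3,4,5,6,7,8,10,11}  (accept∈set)
after full input: {1,2,3,4,5,6,7,8,10,11}  (accept=1 in)

Answer: ACCEPT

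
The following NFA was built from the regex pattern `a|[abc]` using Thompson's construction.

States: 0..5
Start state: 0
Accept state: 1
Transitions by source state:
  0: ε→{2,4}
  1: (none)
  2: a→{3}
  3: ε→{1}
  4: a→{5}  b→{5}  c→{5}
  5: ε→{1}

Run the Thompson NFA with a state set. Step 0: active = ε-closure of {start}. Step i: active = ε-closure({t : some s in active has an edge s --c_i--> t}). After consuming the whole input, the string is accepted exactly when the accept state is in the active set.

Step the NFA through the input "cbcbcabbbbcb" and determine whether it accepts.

S₀ = ε-closure({0}) = {0,2,4}
'c' @ 1: {1,5}  ✓accept
'b' @ 2: {}  — no active states
rest 'cbcabbbbcb' ignored (set empty)
after full input: {}  (accept=1 not in)

Answer: REJECT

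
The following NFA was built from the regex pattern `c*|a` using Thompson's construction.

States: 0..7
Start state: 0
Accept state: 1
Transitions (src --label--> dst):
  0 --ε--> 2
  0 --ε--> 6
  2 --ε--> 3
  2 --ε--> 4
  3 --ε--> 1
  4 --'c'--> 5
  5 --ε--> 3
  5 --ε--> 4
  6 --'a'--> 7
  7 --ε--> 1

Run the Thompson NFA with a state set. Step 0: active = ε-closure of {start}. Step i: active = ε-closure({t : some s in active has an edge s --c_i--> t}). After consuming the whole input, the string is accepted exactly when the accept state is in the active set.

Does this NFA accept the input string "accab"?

Answer: REJECT

Trace:
initial (ε-close {0}): {0,1,2,3,4,6}
'a' @ 1: {1,7}  ✓accept
'c' @ 2: {}  — dead — no transitions
rest 'cab' ignored (set empty)
final: {}; accept 1 not in set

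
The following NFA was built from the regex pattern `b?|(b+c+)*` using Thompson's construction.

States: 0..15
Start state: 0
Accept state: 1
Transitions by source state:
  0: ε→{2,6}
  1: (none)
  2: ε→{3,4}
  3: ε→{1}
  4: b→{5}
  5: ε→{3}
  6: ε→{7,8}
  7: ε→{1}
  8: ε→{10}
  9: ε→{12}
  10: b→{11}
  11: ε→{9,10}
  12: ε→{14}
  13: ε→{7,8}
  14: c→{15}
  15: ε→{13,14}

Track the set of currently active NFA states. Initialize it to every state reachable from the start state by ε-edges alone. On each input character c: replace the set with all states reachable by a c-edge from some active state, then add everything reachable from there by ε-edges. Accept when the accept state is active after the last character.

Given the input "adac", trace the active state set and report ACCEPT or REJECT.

initial (ε-close {0}): {0,1,2,3,4,6,7,8,10}
'a' @ 1: {}  — no active states
rest 'dac' ignored (set empty)
final: {}; accept 1 not in set

Answer: REJECT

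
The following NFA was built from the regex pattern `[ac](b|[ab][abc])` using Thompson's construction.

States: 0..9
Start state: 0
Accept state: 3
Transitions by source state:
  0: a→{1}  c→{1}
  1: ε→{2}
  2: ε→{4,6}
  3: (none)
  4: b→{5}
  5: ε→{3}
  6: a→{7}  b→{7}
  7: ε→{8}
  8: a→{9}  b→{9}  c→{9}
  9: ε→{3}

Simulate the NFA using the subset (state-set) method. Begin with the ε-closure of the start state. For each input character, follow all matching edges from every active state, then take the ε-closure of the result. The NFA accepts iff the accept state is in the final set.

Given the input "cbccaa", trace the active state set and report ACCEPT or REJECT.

Answer: REJECT

Derivation:
S₀ = ε-closure({0}) = {0}
'c' @ 1: {1,2,4,6}
'b' @ 2: {3,5,7,8}  ✓accept
'c' @ 3: {3,9}  ✓accept
'c' @ 4: {}  — dead — no transitions
rest 'aa' ignored (set empty)
final: {}; accept 3 not in set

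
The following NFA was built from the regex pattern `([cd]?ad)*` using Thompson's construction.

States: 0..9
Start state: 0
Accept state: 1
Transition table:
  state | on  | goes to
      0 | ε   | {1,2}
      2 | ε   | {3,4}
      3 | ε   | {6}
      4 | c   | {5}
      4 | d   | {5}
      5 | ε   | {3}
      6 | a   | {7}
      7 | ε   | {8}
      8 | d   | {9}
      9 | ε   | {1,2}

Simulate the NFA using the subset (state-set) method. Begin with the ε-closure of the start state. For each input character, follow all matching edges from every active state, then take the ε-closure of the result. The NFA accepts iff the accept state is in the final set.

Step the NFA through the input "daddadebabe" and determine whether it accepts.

Answer: REJECT

Derivation:
S₀ = ε-closure({0}) = {0,1,2,3,4,6}
'd' @ 1: {3,5,6}
'a' @ 2: {7,8}
'd' @ 3: {1,2,3,4,6,9}  ✓accept
'd' @ 4: {3,5,6}
'a' @ 5: {7,8}
'd' @ 6: {1,2,3,4,6,9}  ✓accept
'e' @ 7: {}  — state set empty
rest 'babe' ignored (set empty)
end set {} — state 1 not in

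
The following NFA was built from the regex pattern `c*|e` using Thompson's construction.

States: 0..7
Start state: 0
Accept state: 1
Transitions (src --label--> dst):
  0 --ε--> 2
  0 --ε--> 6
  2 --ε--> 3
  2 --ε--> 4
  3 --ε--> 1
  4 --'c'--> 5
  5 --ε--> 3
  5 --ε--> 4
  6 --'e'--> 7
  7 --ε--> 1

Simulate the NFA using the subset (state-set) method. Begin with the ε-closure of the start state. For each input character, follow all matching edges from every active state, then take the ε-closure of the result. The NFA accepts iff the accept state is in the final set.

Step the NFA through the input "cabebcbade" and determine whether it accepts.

Answer: REJECT

Trace:
S₀ = ε-closure({0}) = {0,1,2,3,4,6}
'c' @ 1: {1,3,4,5}  ✓accept
'a' @ 2: {}  — dead — no transitions
rest 'bebcbade' ignored (set empty)
final: {}; accept 1 not in set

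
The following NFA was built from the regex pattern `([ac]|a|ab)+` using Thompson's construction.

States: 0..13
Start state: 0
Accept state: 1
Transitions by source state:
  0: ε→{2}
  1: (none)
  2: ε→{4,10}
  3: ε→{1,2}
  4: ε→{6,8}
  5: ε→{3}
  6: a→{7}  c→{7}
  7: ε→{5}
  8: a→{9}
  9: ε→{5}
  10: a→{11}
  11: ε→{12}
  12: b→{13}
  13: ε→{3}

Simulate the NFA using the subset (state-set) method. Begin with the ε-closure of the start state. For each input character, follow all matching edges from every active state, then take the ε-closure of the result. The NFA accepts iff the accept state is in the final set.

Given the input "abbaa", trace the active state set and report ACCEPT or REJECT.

initial (ε-close {0}): {0,2,4,6,8,10}
'a' @ 1: {1,2,3,4,5,6,7,8,9,10,11,12}  [accepting]
'b' @ 2: {1,2,3,4,6,8,10,13}  [accepting]
'b' @ 3: {}  — dead — no transitions
rest 'aa' ignored (set empty)
after full input: {}  (accept=1 not in)

Answer: REJECT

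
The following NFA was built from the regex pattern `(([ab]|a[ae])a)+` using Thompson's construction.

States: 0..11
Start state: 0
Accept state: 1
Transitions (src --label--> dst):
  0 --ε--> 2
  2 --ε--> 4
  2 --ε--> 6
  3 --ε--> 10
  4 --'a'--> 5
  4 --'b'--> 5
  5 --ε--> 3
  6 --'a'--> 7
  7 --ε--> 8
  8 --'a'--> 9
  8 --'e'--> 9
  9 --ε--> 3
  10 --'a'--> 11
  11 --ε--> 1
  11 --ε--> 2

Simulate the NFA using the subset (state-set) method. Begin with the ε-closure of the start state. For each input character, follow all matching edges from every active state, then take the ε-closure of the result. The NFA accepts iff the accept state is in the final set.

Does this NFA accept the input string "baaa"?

start: ε-closure({0}) = {0,2,4,6}
'b' @ 1: {3,5,10}
'a' @ 2: {1,2,4,6,11}  ✓accept
'a' @ 3: {3,5,7,8,10}
'a' @ 4: {1,2,3,4,6,9,10,11}  ✓accept
after full input: {1,2,3,4,6,9,10,11}  (accept=1 in)

Answer: ACCEPT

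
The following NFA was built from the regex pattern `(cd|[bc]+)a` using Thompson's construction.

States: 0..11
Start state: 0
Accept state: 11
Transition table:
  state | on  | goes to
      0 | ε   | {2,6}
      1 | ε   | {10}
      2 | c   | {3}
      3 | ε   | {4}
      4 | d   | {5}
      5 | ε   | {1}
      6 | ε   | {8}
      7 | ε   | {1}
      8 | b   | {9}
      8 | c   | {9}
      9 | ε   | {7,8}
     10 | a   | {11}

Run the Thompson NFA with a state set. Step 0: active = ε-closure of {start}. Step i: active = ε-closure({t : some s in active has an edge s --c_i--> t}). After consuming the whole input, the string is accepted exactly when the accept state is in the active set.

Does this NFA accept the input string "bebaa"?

S₀ = ε-closure({0}) = {0,2,6,8}
'b' @ 1: {1,7,8,9,10}
'e' @ 2: {}  — dead — no transitions
rest 'baa' ignored (set empty)
final: {}; accept 11 not in set

Answer: REJECT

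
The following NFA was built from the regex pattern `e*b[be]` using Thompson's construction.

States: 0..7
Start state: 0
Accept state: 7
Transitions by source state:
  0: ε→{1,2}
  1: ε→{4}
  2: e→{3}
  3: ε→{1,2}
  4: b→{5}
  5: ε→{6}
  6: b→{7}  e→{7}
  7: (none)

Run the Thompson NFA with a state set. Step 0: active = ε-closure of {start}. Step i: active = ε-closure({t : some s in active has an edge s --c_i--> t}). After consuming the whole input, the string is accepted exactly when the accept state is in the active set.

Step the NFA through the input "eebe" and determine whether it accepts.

Answer: ACCEPT

Trace:
initial (ε-close {0}): {0,1,2,4}
'e' @ 1: {1,2,3,4}
'e' @ 2: {1,2,3,4}
'b' @ 3: {5,6}
'e' @ 4: {7}  ✓accept
end set {7} — state 7 in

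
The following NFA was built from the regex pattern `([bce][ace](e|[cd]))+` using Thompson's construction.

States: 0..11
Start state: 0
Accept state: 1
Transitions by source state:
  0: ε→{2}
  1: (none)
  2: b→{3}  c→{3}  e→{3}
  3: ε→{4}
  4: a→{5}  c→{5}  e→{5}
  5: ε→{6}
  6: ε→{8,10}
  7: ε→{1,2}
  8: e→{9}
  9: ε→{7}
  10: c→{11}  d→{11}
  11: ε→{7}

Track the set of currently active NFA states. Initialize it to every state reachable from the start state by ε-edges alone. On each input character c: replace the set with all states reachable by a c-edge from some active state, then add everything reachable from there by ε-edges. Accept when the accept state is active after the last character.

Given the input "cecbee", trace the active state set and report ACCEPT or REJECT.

start: ε-closure({0}) = {0,2}
'c' @ 1: {3,4}
'e' @ 2: {5,6,8,10}
'c' @ 3: {1,2,7,11}  [accepting]
'b' @ 4: {3,4}
'e' @ 5: {5,6,8,10}
'e' @ 6: {1,2,7,9}  [accepting]
after full input: {1,2,7,9}  (accept=1 in)

Answer: ACCEPT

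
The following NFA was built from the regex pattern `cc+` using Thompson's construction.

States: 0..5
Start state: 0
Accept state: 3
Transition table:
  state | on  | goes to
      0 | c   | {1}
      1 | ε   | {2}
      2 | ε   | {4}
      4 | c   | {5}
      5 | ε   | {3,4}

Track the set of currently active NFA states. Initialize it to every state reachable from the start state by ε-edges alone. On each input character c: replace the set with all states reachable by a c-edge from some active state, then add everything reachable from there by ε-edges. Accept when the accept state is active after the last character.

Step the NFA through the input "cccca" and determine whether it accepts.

initial (ε-close {0}): {0}
'c' @ 1: {1,2,4}
'c' @ 2: {3,4,5}  (accept∈set)
'c' @ 3: {3,4,5}  (accept∈set)
'c' @ 4: {3,4,5}  (accept∈set)
'a' @ 5: {}  — dead — no transitions
final: {}; accept 3 not in set

Answer: REJECT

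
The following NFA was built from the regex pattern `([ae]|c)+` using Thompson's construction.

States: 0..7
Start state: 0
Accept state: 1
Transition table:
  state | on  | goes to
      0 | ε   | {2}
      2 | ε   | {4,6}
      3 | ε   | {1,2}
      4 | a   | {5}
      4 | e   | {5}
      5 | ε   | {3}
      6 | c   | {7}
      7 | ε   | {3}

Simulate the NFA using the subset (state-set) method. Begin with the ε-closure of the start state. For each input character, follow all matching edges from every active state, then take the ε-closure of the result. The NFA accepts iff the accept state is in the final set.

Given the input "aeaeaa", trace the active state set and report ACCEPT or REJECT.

Answer: ACCEPT

Steps:
S₀ = ε-closure({0}) = {0,2,4,6}
'a' @ 1: {1,2,3,4,5,6}  [accepting]
'e' @ 2: {1,2,3,4,5,6}  [accepting]
'a' @ 3: {1,2,3,4,5,6}  [accepting]
'e' @ 4: {1,2,3,4,5,6}  [accepting]
'a' @ 5: {1,2,3,4,5,6}  [accepting]
'a' @ 6: {1,2,3,4,5,6}  [accepting]
end set {1,2,3,4,5,6} — state 1 in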